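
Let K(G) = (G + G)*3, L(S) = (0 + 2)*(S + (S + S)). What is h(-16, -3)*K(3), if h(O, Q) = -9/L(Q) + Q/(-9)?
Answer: 15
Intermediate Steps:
L(S) = 6*S (L(S) = 2*(S + 2*S) = 2*(3*S) = 6*S)
K(G) = 6*G (K(G) = (2*G)*3 = 6*G)
h(O, Q) = -3/(2*Q) - Q/9 (h(O, Q) = -9*1/(6*Q) + Q/(-9) = -3/(2*Q) + Q*(-⅑) = -3/(2*Q) - Q/9)
h(-16, -3)*K(3) = (-3/2/(-3) - ⅑*(-3))*(6*3) = (-3/2*(-⅓) + ⅓)*18 = (½ + ⅓)*18 = (⅚)*18 = 15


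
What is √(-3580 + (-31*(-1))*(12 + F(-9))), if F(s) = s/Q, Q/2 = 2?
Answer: I*√13111/2 ≈ 57.252*I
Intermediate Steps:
Q = 4 (Q = 2*2 = 4)
F(s) = s/4
√(-3580 + (-31*(-1))*(12 + F(-9))) = √(-3580 + (-31*(-1))*(12 + (¼)*(-9))) = √(-3580 + 31*(12 - 9/4)) = √(-3580 + 31*(39/4)) = √(-3580 + 1209/4) = √(-13111/4) = I*√13111/2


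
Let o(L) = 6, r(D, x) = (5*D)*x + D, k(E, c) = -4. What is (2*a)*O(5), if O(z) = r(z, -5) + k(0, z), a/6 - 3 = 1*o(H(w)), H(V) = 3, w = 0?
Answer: -13392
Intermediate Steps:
r(D, x) = D + 5*D*x (r(D, x) = 5*D*x + D = D + 5*D*x)
a = 54 (a = 18 + 6*(1*6) = 18 + 6*6 = 18 + 36 = 54)
O(z) = -4 - 24*z (O(z) = z*(1 + 5*(-5)) - 4 = z*(1 - 25) - 4 = z*(-24) - 4 = -24*z - 4 = -4 - 24*z)
(2*a)*O(5) = (2*54)*(-4 - 24*5) = 108*(-4 - 120) = 108*(-124) = -13392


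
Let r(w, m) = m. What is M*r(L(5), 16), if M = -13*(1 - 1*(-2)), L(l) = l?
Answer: -624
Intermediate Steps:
M = -39 (M = -13*(1 + 2) = -13*3 = -39)
M*r(L(5), 16) = -39*16 = -624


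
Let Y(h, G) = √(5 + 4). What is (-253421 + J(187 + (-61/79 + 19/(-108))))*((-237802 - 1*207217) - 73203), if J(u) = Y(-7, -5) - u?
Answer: 560651366913581/4266 ≈ 1.3142e+11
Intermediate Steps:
Y(h, G) = 3 (Y(h, G) = √9 = 3)
J(u) = 3 - u
(-253421 + J(187 + (-61/79 + 19/(-108))))*((-237802 - 1*207217) - 73203) = (-253421 + (3 - (187 + (-61/79 + 19/(-108)))))*((-237802 - 1*207217) - 73203) = (-253421 + (3 - (187 + (-61*1/79 + 19*(-1/108)))))*((-237802 - 207217) - 73203) = (-253421 + (3 - (187 + (-61/79 - 19/108))))*(-445019 - 73203) = (-253421 + (3 - (187 - 8089/8532)))*(-518222) = (-253421 + (3 - 1*1587395/8532))*(-518222) = (-253421 + (3 - 1587395/8532))*(-518222) = (-253421 - 1561799/8532)*(-518222) = -2163749771/8532*(-518222) = 560651366913581/4266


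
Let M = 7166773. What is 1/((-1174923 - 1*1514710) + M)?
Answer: 1/4477140 ≈ 2.2336e-7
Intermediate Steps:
1/((-1174923 - 1*1514710) + M) = 1/((-1174923 - 1*1514710) + 7166773) = 1/((-1174923 - 1514710) + 7166773) = 1/(-2689633 + 7166773) = 1/4477140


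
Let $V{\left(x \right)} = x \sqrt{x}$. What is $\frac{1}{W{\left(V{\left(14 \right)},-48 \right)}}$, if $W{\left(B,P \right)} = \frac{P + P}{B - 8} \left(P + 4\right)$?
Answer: $- \frac{1}{528} + \frac{7 \sqrt{14}}{2112} \approx 0.010507$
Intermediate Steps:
$V{\left(x \right)} = x^{\frac{3}{2}}$
$W{\left(B,P \right)} = \frac{2 P \left(4 + P\right)}{-8 + B}$ ($W{\left(B,P \right)} = \frac{2 P}{-8 + B} \left(4 + P\right) = \frac{2 P \left(4 + P\right)}{-8 + B}$)
$\frac{1}{W{\left(V{\left(14 \right)},-48 \right)}} = \frac{1}{2 \left(-48\right) \frac{1}{-8 + 14^{\frac{3}{2}}} \left(4 - 48\right)} = \frac{1}{2 \left(-48\right) \frac{1}{-8 + 14 \sqrt{14}} \left(-44\right)} = \frac{1}{4224 \frac{1}{-8 + 14 \sqrt{14}}} = - \frac{1}{528} + \frac{7 \sqrt{14}}{2112}$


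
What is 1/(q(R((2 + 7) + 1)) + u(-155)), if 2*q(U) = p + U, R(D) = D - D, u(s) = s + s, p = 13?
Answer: -2/607 ≈ -0.0032949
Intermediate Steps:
u(s) = 2*s
R(D) = 0
q(U) = 13/2 + U/2 (q(U) = (13 + U)/2 = 13/2 + U/2)
1/(q(R((2 + 7) + 1)) + u(-155)) = 1/((13/2 + (½)*0) + 2*(-155)) = 1/((13/2 + 0) - 310) = 1/(13/2 - 310) = 1/(-607/2) = -2/607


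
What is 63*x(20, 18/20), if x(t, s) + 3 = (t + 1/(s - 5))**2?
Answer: 41016591/1681 ≈ 24400.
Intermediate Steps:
x(t, s) = -3 + (t + 1/(-5 + s))**2 (x(t, s) = -3 + (t + 1/(s - 5))**2 = -3 + (t + 1/(-5 + s))**2)
63*x(20, 18/20) = 63*(-3 + (1 - 5*20 + (18/20)*20)**2/(-5 + 18/20)**2) = 63*(-3 + (1 - 100 + (18*(1/20))*20)**2/(-5 + 18*(1/20))**2) = 63*(-3 + (1 - 100 + (9/10)*20)**2/(-5 + 9/10)**2) = 63*(-3 + (1 - 100 + 18)**2/(-41/10)**2) = 63*(-3 + (100/1681)*(-81)**2) = 63*(-3 + (100/1681)*6561) = 63*(-3 + 656100/1681) = 63*(651057/1681) = 41016591/1681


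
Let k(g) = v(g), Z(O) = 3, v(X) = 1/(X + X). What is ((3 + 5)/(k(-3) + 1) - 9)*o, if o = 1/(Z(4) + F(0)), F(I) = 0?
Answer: ⅕ ≈ 0.20000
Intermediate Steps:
v(X) = 1/(2*X)
k(g) = 1/(2*g)
o = ⅓ (o = 1/(3 + 0) = 1/3 = ⅓ ≈ 0.33333)
((3 + 5)/(k(-3) + 1) - 9)*o = ((3 + 5)/((½)/(-3) + 1) - 9)*(⅓) = (8/((½)*(-⅓) + 1) - 9)*(⅓) = (8/(-⅙ + 1) - 9)*(⅓) = (8/(⅚) - 9)*(⅓) = (8*(6/5) - 9)*(⅓) = (48/5 - 9)*(⅓) = (⅗)*(⅓) = ⅕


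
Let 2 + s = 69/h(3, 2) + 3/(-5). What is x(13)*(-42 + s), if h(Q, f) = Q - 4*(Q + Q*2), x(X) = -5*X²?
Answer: 433992/11 ≈ 39454.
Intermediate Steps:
h(Q, f) = -11*Q (h(Q, f) = Q - 4*(Q + 2*Q) = Q - 12*Q = -11*Q)
s = -258/55 (s = -2 + (69/((-11*3)) + 3/(-5)) = -2 + (69/(-33) + 3*(-⅕)) = -2 + (69*(-1/33) - ⅗) = -2 + (-23/11 - ⅗) = -2 - 148/55 = -258/55 ≈ -4.6909)
x(13)*(-42 + s) = (-5*13²)*(-42 - 258/55) = -5*169*(-2568/55) = -845*(-2568/55) = 433992/11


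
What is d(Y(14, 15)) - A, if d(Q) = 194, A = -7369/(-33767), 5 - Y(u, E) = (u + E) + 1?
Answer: 6543429/33767 ≈ 193.78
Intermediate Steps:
Y(u, E) = 4 - E - u (Y(u, E) = 5 - ((u + E) + 1) = 5 - ((E + u) + 1) = 5 - (1 + E + u) = 5 + (-1 - E - u) = 4 - E - u)
A = 7369/33767 (A = -7369*(-1/33767) = 7369/33767 ≈ 0.21823)
d(Y(14, 15)) - A = 194 - 1*7369/33767 = 194 - 7369/33767 = 6543429/33767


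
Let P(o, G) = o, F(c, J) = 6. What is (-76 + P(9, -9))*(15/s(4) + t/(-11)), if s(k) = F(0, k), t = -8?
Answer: -4757/22 ≈ -216.23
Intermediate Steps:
s(k) = 6
(-76 + P(9, -9))*(15/s(4) + t/(-11)) = (-76 + 9)*(15/6 - 8/(-11)) = -67*(15*(⅙) - 8*(-1/11)) = -67*(5/2 + 8/11) = -67*71/22 = -4757/22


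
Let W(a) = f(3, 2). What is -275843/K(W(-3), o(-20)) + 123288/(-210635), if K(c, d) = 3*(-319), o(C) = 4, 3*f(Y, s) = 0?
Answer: 57984203689/201577695 ≈ 287.65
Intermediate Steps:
f(Y, s) = 0 (f(Y, s) = (⅓)*0 = 0)
W(a) = 0
K(c, d) = -957
-275843/K(W(-3), o(-20)) + 123288/(-210635) = -275843/(-957) + 123288/(-210635) = -275843*(-1/957) + 123288*(-1/210635) = 275843/957 - 123288/210635 = 57984203689/201577695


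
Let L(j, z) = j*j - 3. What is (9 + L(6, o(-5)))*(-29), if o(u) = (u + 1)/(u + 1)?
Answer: -1218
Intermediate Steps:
o(u) = 1 (o(u) = (1 + u)/(1 + u) = 1)
L(j, z) = -3 + j² (L(j, z) = j² - 3 = -3 + j²)
(9 + L(6, o(-5)))*(-29) = (9 + (-3 + 6²))*(-29) = (9 + (-3 + 36))*(-29) = (9 + 33)*(-29) = 42*(-29) = -1218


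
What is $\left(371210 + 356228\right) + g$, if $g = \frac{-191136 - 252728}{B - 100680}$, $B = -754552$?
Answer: $\frac{77766087435}{106904} \approx 7.2744 \cdot 10^{5}$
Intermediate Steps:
$g = \frac{55483}{106904}$ ($g = \frac{-191136 - 252728}{-754552 - 100680} = - \frac{443864}{-855232} = \left(-443864\right) \left(- \frac{1}{855232}\right) = \frac{55483}{106904} \approx 0.519$)
$\left(371210 + 356228\right) + g = \left(371210 + 356228\right) + \frac{55483}{106904} = 727438 + \frac{55483}{106904} = \frac{77766087435}{106904}$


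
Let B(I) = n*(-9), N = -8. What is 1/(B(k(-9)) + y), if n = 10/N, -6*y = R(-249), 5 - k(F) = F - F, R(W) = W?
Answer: 4/211 ≈ 0.018957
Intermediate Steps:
k(F) = 5 (k(F) = 5 - (F - F) = 5 - 1*0 = 5 + 0 = 5)
y = 83/2 (y = -⅙*(-249) = 83/2 ≈ 41.500)
n = -5/4 (n = 10/(-8) = 10*(-⅛) = -5/4 ≈ -1.2500)
B(I) = 45/4 (B(I) = -5/4*(-9) = 45/4)
1/(B(k(-9)) + y) = 1/(45/4 + 83/2) = 1/(211/4) = 4/211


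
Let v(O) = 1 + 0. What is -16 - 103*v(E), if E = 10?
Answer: -119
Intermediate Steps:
v(O) = 1
-16 - 103*v(E) = -16 - 103*1 = -16 - 103 = -119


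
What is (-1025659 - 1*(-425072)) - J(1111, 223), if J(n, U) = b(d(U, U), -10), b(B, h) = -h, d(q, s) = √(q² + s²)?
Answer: -600597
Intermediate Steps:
J(n, U) = 10 (J(n, U) = -1*(-10) = 10)
(-1025659 - 1*(-425072)) - J(1111, 223) = (-1025659 - 1*(-425072)) - 1*10 = (-1025659 + 425072) - 10 = -600587 - 10 = -600597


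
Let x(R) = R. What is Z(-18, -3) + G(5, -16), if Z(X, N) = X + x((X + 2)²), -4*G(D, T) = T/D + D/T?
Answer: 76441/320 ≈ 238.88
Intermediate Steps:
G(D, T) = -D/(4*T) - T/(4*D) (G(D, T) = -(T/D + D/T)/4 = -(D/T + T/D)/4 = -D/(4*T) - T/(4*D))
Z(X, N) = X + (2 + X)² (Z(X, N) = X + (X + 2)² = X + (2 + X)²)
Z(-18, -3) + G(5, -16) = (-18 + (2 - 18)²) + (-¼*5/(-16) - ¼*(-16)/5) = (-18 + (-16)²) + (-¼*5*(-1/16) - ¼*(-16)*⅕) = (-18 + 256) + (5/64 + ⅘) = 238 + 281/320 = 76441/320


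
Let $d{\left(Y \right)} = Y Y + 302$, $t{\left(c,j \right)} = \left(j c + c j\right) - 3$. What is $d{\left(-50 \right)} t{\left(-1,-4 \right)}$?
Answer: $14010$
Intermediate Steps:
$t{\left(c,j \right)} = -3 + 2 c j$ ($t{\left(c,j \right)} = \left(c j + c j\right) - 3 = 2 c j - 3 = -3 + 2 c j$)
$d{\left(Y \right)} = 302 + Y^{2}$ ($d{\left(Y \right)} = Y^{2} + 302 = 302 + Y^{2}$)
$d{\left(-50 \right)} t{\left(-1,-4 \right)} = \left(302 + \left(-50\right)^{2}\right) \left(-3 + 2 \left(-1\right) \left(-4\right)\right) = \left(302 + 2500\right) \left(-3 + 8\right) = 2802 \cdot 5 = 14010$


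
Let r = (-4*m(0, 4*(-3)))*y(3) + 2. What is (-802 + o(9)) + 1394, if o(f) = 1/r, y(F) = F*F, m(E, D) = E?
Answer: 1185/2 ≈ 592.50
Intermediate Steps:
y(F) = F²
r = 2 (r = -4*0*3² + 2 = 0*9 + 2 = 0 + 2 = 2)
o(f) = ½ (o(f) = 1/2 = ½)
(-802 + o(9)) + 1394 = (-802 + ½) + 1394 = -1603/2 + 1394 = 1185/2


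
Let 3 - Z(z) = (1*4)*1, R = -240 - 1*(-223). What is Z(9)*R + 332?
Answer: 349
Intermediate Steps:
R = -17 (R = -240 + 223 = -17)
Z(z) = -1 (Z(z) = 3 - 1*4 = 3 - 4 = -1)
Z(9)*R + 332 = -1*(-17) + 332 = 17 + 332 = 349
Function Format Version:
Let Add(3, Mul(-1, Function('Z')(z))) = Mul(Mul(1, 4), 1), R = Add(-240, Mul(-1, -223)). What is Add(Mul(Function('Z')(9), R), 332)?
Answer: 349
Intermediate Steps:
R = -17 (R = Add(-240, 223) = -17)
Function('Z')(z) = -1 (Function('Z')(z) = Add(3, Mul(-1, Mul(Mul(1, 4), 1))) = Add(3, Mul(-1, Mul(4, 1))) = Add(3, Mul(-1, 4)) = Add(3, -4) = -1)
Add(Mul(Function('Z')(9), R), 332) = Add(Mul(-1, -17), 332) = Add(17, 332) = 349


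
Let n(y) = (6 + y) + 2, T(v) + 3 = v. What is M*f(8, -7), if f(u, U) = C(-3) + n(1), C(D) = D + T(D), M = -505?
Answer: 0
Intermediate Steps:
T(v) = -3 + v
n(y) = 8 + y
C(D) = -3 + 2*D (C(D) = D + (-3 + D) = -3 + 2*D)
f(u, U) = 0 (f(u, U) = (-3 + 2*(-3)) + (8 + 1) = (-3 - 6) + 9 = -9 + 9 = 0)
M*f(8, -7) = -505*0 = 0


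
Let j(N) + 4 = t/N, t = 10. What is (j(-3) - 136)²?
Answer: 184900/9 ≈ 20544.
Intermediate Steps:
j(N) = -4 + 10/N
(j(-3) - 136)² = ((-4 + 10/(-3)) - 136)² = ((-4 + 10*(-⅓)) - 136)² = ((-4 - 10/3) - 136)² = (-22/3 - 136)² = (-430/3)² = 184900/9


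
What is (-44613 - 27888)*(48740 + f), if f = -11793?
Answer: -2678694447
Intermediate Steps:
(-44613 - 27888)*(48740 + f) = (-44613 - 27888)*(48740 - 11793) = -72501*36947 = -2678694447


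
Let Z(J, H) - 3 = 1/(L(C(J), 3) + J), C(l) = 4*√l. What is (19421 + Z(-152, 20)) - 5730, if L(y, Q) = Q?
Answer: 2040405/149 ≈ 13694.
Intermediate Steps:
Z(J, H) = 3 + 1/(3 + J)
(19421 + Z(-152, 20)) - 5730 = (19421 + (10 + 3*(-152))/(3 - 152)) - 5730 = (19421 + (10 - 456)/(-149)) - 5730 = (19421 - 1/149*(-446)) - 5730 = (19421 + 446/149) - 5730 = 2894175/149 - 5730 = 2040405/149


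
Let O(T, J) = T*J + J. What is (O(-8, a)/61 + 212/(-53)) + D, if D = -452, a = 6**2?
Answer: -28068/61 ≈ -460.13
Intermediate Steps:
a = 36
O(T, J) = J + J*T (O(T, J) = J*T + J = J + J*T)
(O(-8, a)/61 + 212/(-53)) + D = ((36*(1 - 8))/61 + 212/(-53)) - 452 = ((36*(-7))*(1/61) + 212*(-1/53)) - 452 = (-252*1/61 - 4) - 452 = (-252/61 - 4) - 452 = -496/61 - 452 = -28068/61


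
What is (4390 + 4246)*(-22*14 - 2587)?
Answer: -25001220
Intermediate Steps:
(4390 + 4246)*(-22*14 - 2587) = 8636*(-308 - 2587) = 8636*(-2895) = -25001220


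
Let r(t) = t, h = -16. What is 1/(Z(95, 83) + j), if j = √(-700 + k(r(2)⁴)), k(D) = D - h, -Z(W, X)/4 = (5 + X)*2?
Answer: -176/124071 - I*√167/248142 ≈ -0.0014185 - 5.2078e-5*I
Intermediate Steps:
Z(W, X) = -40 - 8*X (Z(W, X) = -4*(5 + X)*2 = -4*(10 + 2*X) = -40 - 8*X)
k(D) = 16 + D (k(D) = D - 1*(-16) = D + 16 = 16 + D)
j = 2*I*√167 (j = √(-700 + (16 + 2⁴)) = √(-700 + (16 + 16)) = √(-700 + 32) = √(-668) = 2*I*√167 ≈ 25.846*I)
1/(Z(95, 83) + j) = 1/((-40 - 8*83) + 2*I*√167) = 1/((-40 - 664) + 2*I*√167) = 1/(-704 + 2*I*√167)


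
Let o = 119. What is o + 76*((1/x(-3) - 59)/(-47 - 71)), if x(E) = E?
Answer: 27827/177 ≈ 157.21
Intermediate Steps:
o + 76*((1/x(-3) - 59)/(-47 - 71)) = 119 + 76*((1/(-3) - 59)/(-47 - 71)) = 119 + 76*((-⅓ - 59)/(-118)) = 119 + 76*(-178/3*(-1/118)) = 119 + 76*(89/177) = 119 + 6764/177 = 27827/177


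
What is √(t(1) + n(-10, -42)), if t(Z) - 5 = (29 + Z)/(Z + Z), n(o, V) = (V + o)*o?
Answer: 6*√15 ≈ 23.238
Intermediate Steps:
n(o, V) = o*(V + o)
t(Z) = 5 + (29 + Z)/(2*Z) (t(Z) = 5 + (29 + Z)/(Z + Z) = 5 + (29 + Z)/((2*Z)) = 5 + (29 + Z)*(1/(2*Z)) = 5 + (29 + Z)/(2*Z))
√(t(1) + n(-10, -42)) = √((½)*(29 + 11*1)/1 - 10*(-42 - 10)) = √((½)*1*(29 + 11) - 10*(-52)) = √((½)*1*40 + 520) = √(20 + 520) = √540 = 6*√15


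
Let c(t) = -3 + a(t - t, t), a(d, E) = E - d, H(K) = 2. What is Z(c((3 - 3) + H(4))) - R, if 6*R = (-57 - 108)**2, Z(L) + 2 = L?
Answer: -9081/2 ≈ -4540.5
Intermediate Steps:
c(t) = -3 + t (c(t) = -3 + (t - (t - t)) = -3 + (t - 1*0) = -3 + (t + 0) = -3 + t)
Z(L) = -2 + L
R = 9075/2 (R = (-57 - 108)**2/6 = (1/6)*(-165)**2 = (1/6)*27225 = 9075/2 ≈ 4537.5)
Z(c((3 - 3) + H(4))) - R = (-2 + (-3 + ((3 - 3) + 2))) - 1*9075/2 = (-2 + (-3 + (0 + 2))) - 9075/2 = (-2 + (-3 + 2)) - 9075/2 = (-2 - 1) - 9075/2 = -3 - 9075/2 = -9081/2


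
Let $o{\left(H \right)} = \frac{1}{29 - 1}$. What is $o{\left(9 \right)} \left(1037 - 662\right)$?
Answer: $\frac{375}{28} \approx 13.393$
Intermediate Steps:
$o{\left(H \right)} = \frac{1}{28}$
$o{\left(9 \right)} \left(1037 - 662\right) = \frac{1037 - 662}{28} = \frac{1}{28} \cdot 375 = \frac{375}{28}$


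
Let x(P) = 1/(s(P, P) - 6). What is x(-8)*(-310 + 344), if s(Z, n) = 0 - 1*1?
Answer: -34/7 ≈ -4.8571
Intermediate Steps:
s(Z, n) = -1 (s(Z, n) = 0 - 1 = -1)
x(P) = -1/7 (x(P) = 1/(-1 - 6) = 1/(-7) = -1/7)
x(-8)*(-310 + 344) = -(-310 + 344)/7 = -1/7*34 = -34/7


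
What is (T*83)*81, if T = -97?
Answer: -652131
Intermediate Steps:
(T*83)*81 = -97*83*81 = -8051*81 = -652131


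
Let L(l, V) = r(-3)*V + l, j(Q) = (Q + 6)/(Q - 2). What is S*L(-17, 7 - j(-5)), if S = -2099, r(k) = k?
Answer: 564631/7 ≈ 80662.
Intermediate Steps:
j(Q) = (6 + Q)/(-2 + Q)
L(l, V) = l - 3*V (L(l, V) = -3*V + l = l - 3*V)
S*L(-17, 7 - j(-5)) = -2099*(-17 - 3*(7 - (6 - 5)/(-2 - 5))) = -2099*(-17 - 3*(7 - 1/(-7))) = -2099*(-17 - 3*(7 - (-1)/7)) = -2099*(-17 - 3*(7 - 1*(-⅐))) = -2099*(-17 - 3*(7 + ⅐)) = -2099*(-17 - 3*50/7) = -2099*(-17 - 150/7) = -2099*(-269/7) = 564631/7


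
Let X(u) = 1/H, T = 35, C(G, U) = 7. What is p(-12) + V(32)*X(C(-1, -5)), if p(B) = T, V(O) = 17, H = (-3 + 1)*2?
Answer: 123/4 ≈ 30.750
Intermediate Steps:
H = -4 (H = -2*2 = -4)
p(B) = 35
X(u) = -¼ (X(u) = 1/(-4) = -¼)
p(-12) + V(32)*X(C(-1, -5)) = 35 + 17*(-¼) = 35 - 17/4 = 123/4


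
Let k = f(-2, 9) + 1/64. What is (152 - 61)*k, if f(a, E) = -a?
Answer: 11739/64 ≈ 183.42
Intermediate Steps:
k = 129/64 (k = -1*(-2) + 1/64 = 2 + 1/64 = 129/64 ≈ 2.0156)
(152 - 61)*k = (152 - 61)*(129/64) = 91*(129/64) = 11739/64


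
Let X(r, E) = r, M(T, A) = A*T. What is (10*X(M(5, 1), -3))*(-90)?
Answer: -4500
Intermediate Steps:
(10*X(M(5, 1), -3))*(-90) = (10*(1*5))*(-90) = (10*5)*(-90) = 50*(-90) = -4500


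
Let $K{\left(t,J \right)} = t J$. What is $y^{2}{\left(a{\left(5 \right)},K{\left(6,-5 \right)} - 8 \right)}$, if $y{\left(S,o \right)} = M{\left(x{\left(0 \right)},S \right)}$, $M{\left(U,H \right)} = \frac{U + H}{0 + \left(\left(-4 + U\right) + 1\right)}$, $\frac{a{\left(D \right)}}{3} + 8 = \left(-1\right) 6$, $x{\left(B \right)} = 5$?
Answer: $\frac{1369}{4} \approx 342.25$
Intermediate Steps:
$K{\left(t,J \right)} = J t$
$a{\left(D \right)} = -42$ ($a{\left(D \right)} = -24 + 3 \left(\left(-1\right) 6\right) = -24 + 3 \left(-6\right) = -24 - 18 = -42$)
$M{\left(U,H \right)} = \frac{H + U}{-3 + U}$ ($M{\left(U,H \right)} = \frac{H + U}{0 + \left(-3 + U\right)} = \frac{H + U}{-3 + U}$)
$y{\left(S,o \right)} = \frac{5}{2} + \frac{S}{2}$ ($y{\left(S,o \right)} = \frac{S + 5}{-3 + 5} = \frac{5 + S}{2} = \frac{5}{2} + \frac{S}{2}$)
$y^{2}{\left(a{\left(5 \right)},K{\left(6,-5 \right)} - 8 \right)} = \left(\frac{5}{2} + \frac{1}{2} \left(-42\right)\right)^{2} = \left(\frac{5}{2} - 21\right)^{2} = \left(- \frac{37}{2}\right)^{2} = \frac{1369}{4}$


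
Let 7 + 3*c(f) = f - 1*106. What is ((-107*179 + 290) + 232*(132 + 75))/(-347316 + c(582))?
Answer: -87483/1041479 ≈ -0.083999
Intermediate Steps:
c(f) = -113/3 + f/3 (c(f) = -7/3 + (f - 1*106)/3 = -7/3 + (f - 106)/3 = -7/3 + (-106 + f)/3 = -7/3 + (-106/3 + f/3) = -113/3 + f/3)
((-107*179 + 290) + 232*(132 + 75))/(-347316 + c(582)) = ((-107*179 + 290) + 232*(132 + 75))/(-347316 + (-113/3 + (1/3)*582)) = ((-19153 + 290) + 232*207)/(-347316 + (-113/3 + 194)) = (-18863 + 48024)/(-347316 + 469/3) = 29161/(-1041479/3) = 29161*(-3/1041479) = -87483/1041479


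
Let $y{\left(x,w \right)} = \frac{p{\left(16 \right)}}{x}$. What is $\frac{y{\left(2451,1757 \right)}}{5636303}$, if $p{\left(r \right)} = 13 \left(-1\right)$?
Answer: $- \frac{13}{13814578653} \approx -9.4104 \cdot 10^{-10}$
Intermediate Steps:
$p{\left(r \right)} = -13$
$y{\left(x,w \right)} = - \frac{13}{x}$
$\frac{y{\left(2451,1757 \right)}}{5636303} = \frac{\left(-13\right) \frac{1}{2451}}{5636303} = \left(-13\right) \frac{1}{2451} \cdot \frac{1}{5636303} = \left(- \frac{13}{2451}\right) \frac{1}{5636303} = - \frac{13}{13814578653}$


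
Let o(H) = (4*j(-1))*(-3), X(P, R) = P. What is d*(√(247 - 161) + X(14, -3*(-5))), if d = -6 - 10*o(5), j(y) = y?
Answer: -1764 - 126*√86 ≈ -2932.5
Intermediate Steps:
o(H) = 12 (o(H) = (4*(-1))*(-3) = -4*(-3) = 12)
d = -126 (d = -6 - 10*12 = -6 - 120 = -126)
d*(√(247 - 161) + X(14, -3*(-5))) = -126*(√(247 - 161) + 14) = -126*(√86 + 14) = -126*(14 + √86) = -1764 - 126*√86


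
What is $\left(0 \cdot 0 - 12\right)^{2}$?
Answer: $144$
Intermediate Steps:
$\left(0 \cdot 0 - 12\right)^{2} = \left(0 - 12\right)^{2} = \left(-12\right)^{2} = 144$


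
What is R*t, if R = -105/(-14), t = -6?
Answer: -45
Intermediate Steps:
R = 15/2 (R = -105*(-1/14) = 15/2 ≈ 7.5000)
R*t = (15/2)*(-6) = -45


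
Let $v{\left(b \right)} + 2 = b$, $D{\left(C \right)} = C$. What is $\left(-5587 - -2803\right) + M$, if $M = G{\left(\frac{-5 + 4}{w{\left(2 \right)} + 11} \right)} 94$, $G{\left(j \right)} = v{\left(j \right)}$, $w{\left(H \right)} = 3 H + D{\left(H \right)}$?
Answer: $- \frac{56562}{19} \approx -2976.9$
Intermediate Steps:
$w{\left(H \right)} = 4 H$ ($w{\left(H \right)} = 3 H + H = 4 H$)
$v{\left(b \right)} = -2 + b$
$G{\left(j \right)} = -2 + j$
$M = - \frac{3666}{19}$ ($M = \left(-2 + \frac{-5 + 4}{4 \cdot 2 + 11}\right) 94 = \left(-2 - \frac{1}{8 + 11}\right) 94 = \left(-2 - \frac{1}{19}\right) 94 = \left(- \frac{39}{19}\right) 94 = - \frac{3666}{19} \approx -192.95$)
$\left(-5587 - -2803\right) + M = \left(-5587 - -2803\right) - \frac{3666}{19} = \left(-5587 + 2803\right) - \frac{3666}{19} = -2784 - \frac{3666}{19} = - \frac{56562}{19}$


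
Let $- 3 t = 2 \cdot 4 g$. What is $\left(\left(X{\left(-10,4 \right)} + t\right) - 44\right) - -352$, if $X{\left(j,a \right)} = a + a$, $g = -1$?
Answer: $\frac{956}{3} \approx 318.67$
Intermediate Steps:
$t = \frac{8}{3}$ ($t = - \frac{2 \cdot 4 \left(-1\right)}{3} = - \frac{8 \left(-1\right)}{3} = \left(- \frac{1}{3}\right) \left(-8\right) = \frac{8}{3} \approx 2.6667$)
$X{\left(j,a \right)} = 2 a$
$\left(\left(X{\left(-10,4 \right)} + t\right) - 44\right) - -352 = \left(\left(2 \cdot 4 + \frac{8}{3}\right) - 44\right) - -352 = \left(\left(8 + \frac{8}{3}\right) - 44\right) + 352 = \left(\frac{32}{3} - 44\right) + 352 = - \frac{100}{3} + 352 = \frac{956}{3}$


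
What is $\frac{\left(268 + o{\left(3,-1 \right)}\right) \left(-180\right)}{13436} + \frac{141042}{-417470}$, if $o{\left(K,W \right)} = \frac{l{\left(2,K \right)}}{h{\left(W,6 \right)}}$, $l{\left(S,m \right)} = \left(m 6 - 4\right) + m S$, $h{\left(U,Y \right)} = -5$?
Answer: $- \frac{2716651839}{701140865} \approx -3.8746$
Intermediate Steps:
$l{\left(S,m \right)} = -4 + 6 m + S m$ ($l{\left(S,m \right)} = \left(6 m - 4\right) + S m = \left(-4 + 6 m\right) + S m = -4 + 6 m + S m$)
$o{\left(K,W \right)} = \frac{4}{5} - \frac{8 K}{5}$ ($o{\left(K,W \right)} = \frac{-4 + 6 K + 2 K}{-5} = \left(-4 + 8 K\right) \left(- \frac{1}{5}\right) = \frac{4}{5} - \frac{8 K}{5}$)
$\frac{\left(268 + o{\left(3,-1 \right)}\right) \left(-180\right)}{13436} + \frac{141042}{-417470} = \frac{\left(268 + \left(\frac{4}{5} - \frac{24}{5}\right)\right) \left(-180\right)}{13436} + \frac{141042}{-417470} = \left(268 + \left(\frac{4}{5} - \frac{24}{5}\right)\right) \left(-180\right) \frac{1}{13436} + 141042 \left(- \frac{1}{417470}\right) = \left(268 - 4\right) \left(-180\right) \frac{1}{13436} - \frac{70521}{208735} = 264 \left(-180\right) \frac{1}{13436} - \frac{70521}{208735} = \left(-47520\right) \frac{1}{13436} - \frac{70521}{208735} = - \frac{11880}{3359} - \frac{70521}{208735} = - \frac{2716651839}{701140865}$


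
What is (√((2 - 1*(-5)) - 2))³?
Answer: 5*√5 ≈ 11.180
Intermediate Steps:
(√((2 - 1*(-5)) - 2))³ = (√((2 + 5) - 2))³ = (√(7 - 2))³ = (√5)³ = 5*√5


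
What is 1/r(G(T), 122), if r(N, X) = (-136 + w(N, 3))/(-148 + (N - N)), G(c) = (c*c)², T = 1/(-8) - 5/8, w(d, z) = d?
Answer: 37888/34735 ≈ 1.0908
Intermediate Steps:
T = -¾ (T = 1*(-⅛) - 5*⅛ = -⅛ - 5/8 = -¾ ≈ -0.75000)
G(c) = c⁴ (G(c) = (c²)² = c⁴)
r(N, X) = 34/37 - N/148 (r(N, X) = (-136 + N)/(-148 + (N - N)) = (-136 + N)/(-148 + 0) = (-136 + N)/(-148) = (-136 + N)*(-1/148) = 34/37 - N/148)
1/r(G(T), 122) = 1/(34/37 - (-¾)⁴/148) = 1/(34/37 - 1/148*81/256) = 1/(34/37 - 81/37888) = 1/(34735/37888) = 37888/34735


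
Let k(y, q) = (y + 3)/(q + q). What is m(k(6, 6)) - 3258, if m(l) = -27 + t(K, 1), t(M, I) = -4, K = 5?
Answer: -3289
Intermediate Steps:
k(y, q) = (3 + y)/(2*q) (k(y, q) = (3 + y)/((2*q)) = (3 + y)*(1/(2*q)) = (3 + y)/(2*q))
m(l) = -31 (m(l) = -27 - 4 = -31)
m(k(6, 6)) - 3258 = -31 - 3258 = -3289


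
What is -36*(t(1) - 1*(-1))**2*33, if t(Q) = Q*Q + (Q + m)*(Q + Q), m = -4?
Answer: -19008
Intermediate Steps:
t(Q) = Q**2 + 2*Q*(-4 + Q) (t(Q) = Q*Q + (Q - 4)*(Q + Q) = Q**2 + (-4 + Q)*(2*Q) = Q**2 + 2*Q*(-4 + Q))
-36*(t(1) - 1*(-1))**2*33 = -36*(1*(-8 + 3*1) - 1*(-1))**2*33 = -36*(1*(-8 + 3) + 1)**2*33 = -36*(1*(-5) + 1)**2*33 = -36*(-5 + 1)**2*33 = -36*(-4)**2*33 = -36*16*33 = -576*33 = -19008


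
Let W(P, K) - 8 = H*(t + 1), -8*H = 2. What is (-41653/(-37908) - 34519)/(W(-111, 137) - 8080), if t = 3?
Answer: 1308504599/306031284 ≈ 4.2757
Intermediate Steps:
H = -¼ (H = -⅛*2 = -¼ ≈ -0.25000)
W(P, K) = 7 (W(P, K) = 8 - (3 + 1)/4 = 8 - ¼*4 = 8 - 1 = 7)
(-41653/(-37908) - 34519)/(W(-111, 137) - 8080) = (-41653/(-37908) - 34519)/(7 - 8080) = (-41653*(-1/37908) - 34519)/(-8073) = (41653/37908 - 34519)*(-1/8073) = -1308504599/37908*(-1/8073) = 1308504599/306031284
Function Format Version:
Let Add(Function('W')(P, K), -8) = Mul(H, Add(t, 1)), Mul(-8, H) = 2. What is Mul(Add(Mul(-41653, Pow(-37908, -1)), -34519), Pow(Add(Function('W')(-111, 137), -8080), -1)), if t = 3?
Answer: Rational(1308504599, 306031284) ≈ 4.2757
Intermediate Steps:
H = Rational(-1, 4) (H = Mul(Rational(-1, 8), 2) = Rational(-1, 4) ≈ -0.25000)
Function('W')(P, K) = 7 (Function('W')(P, K) = Add(8, Mul(Rational(-1, 4), Add(3, 1))) = Add(8, Mul(Rational(-1, 4), 4)) = Add(8, -1) = 7)
Mul(Add(Mul(-41653, Pow(-37908, -1)), -34519), Pow(Add(Function('W')(-111, 137), -8080), -1)) = Mul(Add(Mul(-41653, Pow(-37908, -1)), -34519), Pow(Add(7, -8080), -1)) = Mul(Add(Mul(-41653, Rational(-1, 37908)), -34519), Pow(-8073, -1)) = Mul(Add(Rational(41653, 37908), -34519), Rational(-1, 8073)) = Mul(Rational(-1308504599, 37908), Rational(-1, 8073)) = Rational(1308504599, 306031284)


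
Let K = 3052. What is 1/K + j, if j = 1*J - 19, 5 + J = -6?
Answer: -91559/3052 ≈ -30.000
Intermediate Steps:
J = -11 (J = -5 - 6 = -11)
j = -30 (j = 1*(-11) - 19 = -11 - 19 = -30)
1/K + j = 1/3052 - 30 = -91559/3052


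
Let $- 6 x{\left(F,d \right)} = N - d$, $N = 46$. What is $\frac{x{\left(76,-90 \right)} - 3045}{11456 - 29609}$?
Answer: $\frac{9203}{54459} \approx 0.16899$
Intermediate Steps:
$x{\left(F,d \right)} = - \frac{23}{3} + \frac{d}{6}$ ($x{\left(F,d \right)} = - \frac{46 - d}{6} = - \frac{23}{3} + \frac{d}{6}$)
$\frac{x{\left(76,-90 \right)} - 3045}{11456 - 29609} = \frac{\left(- \frac{23}{3} + \frac{1}{6} \left(-90\right)\right) - 3045}{11456 - 29609} = \frac{\left(- \frac{23}{3} - 15\right) - 3045}{-18153} = \left(- \frac{68}{3} - 3045\right) \left(- \frac{1}{18153}\right) = \left(- \frac{9203}{3}\right) \left(- \frac{1}{18153}\right) = \frac{9203}{54459}$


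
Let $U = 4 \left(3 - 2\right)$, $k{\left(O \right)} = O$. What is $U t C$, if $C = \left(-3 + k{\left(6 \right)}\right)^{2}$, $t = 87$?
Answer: $3132$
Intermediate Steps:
$C = 9$ ($C = \left(-3 + 6\right)^{2} = 3^{2} = 9$)
$U = 4$ ($U = 4 \cdot 1 = 4$)
$U t C = 4 \cdot 87 \cdot 9 = 348 \cdot 9 = 3132$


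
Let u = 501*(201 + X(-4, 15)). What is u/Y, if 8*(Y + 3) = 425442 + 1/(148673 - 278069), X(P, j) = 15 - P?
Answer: 10372383360/5004307957 ≈ 2.0727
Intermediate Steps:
Y = 55047387527/1035168 (Y = -3 + (425442 + 1/(148673 - 278069))/8 = -3 + (425442 + 1/(-129396))/8 = -3 + (425442 - 1/129396)/8 = -3 + (⅛)*(55050493031/129396) = -3 + 55050493031/1035168 = 55047387527/1035168 ≈ 53177.)
u = 110220 (u = 501*(201 + (15 - 1*(-4))) = 501*(201 + (15 + 4)) = 501*(201 + 19) = 501*220 = 110220)
u/Y = 110220/(55047387527/1035168) = 110220*(1035168/55047387527) = 10372383360/5004307957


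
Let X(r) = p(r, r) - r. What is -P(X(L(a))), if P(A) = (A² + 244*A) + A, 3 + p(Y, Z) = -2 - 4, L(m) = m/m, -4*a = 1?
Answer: 2350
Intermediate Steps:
a = -¼ (a = -¼*1 = -¼ ≈ -0.25000)
L(m) = 1
p(Y, Z) = -9 (p(Y, Z) = -3 + (-2 - 4) = -3 - 6 = -9)
X(r) = -9 - r
P(A) = A² + 245*A
-P(X(L(a))) = -(-9 - 1*1)*(245 + (-9 - 1*1)) = -(-9 - 1)*(245 + (-9 - 1)) = -(-10)*(245 - 10) = -(-10)*235 = -1*(-2350) = 2350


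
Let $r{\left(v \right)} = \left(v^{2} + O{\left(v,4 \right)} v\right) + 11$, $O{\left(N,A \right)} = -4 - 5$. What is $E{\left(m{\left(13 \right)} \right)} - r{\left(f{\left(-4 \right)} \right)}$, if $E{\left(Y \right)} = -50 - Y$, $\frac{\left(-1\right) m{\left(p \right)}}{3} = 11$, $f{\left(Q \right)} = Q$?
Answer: $-80$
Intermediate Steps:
$m{\left(p \right)} = -33$ ($m{\left(p \right)} = \left(-3\right) 11 = -33$)
$O{\left(N,A \right)} = -9$ ($O{\left(N,A \right)} = -4 - 5 = -9$)
$r{\left(v \right)} = 11 + v^{2} - 9 v$ ($r{\left(v \right)} = \left(v^{2} - 9 v\right) + 11 = 11 + v^{2} - 9 v$)
$E{\left(m{\left(13 \right)} \right)} - r{\left(f{\left(-4 \right)} \right)} = \left(-50 - -33\right) - \left(11 + \left(-4\right)^{2} - -36\right) = \left(-50 + 33\right) - \left(11 + 16 + 36\right) = -17 - 63 = -80$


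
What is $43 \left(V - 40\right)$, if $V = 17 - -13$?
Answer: $-430$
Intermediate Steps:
$V = 30$ ($V = 17 + 13 = 30$)
$43 \left(V - 40\right) = 43 \left(30 - 40\right) = 43 \left(-10\right) = -430$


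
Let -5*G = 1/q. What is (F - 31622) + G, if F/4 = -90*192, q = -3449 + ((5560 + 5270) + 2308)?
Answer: -4880446191/48445 ≈ -1.0074e+5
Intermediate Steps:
q = 9689 (q = -3449 + (10830 + 2308) = -3449 + 13138 = 9689)
F = -69120 (F = 4*(-90*192) = 4*(-17280) = -69120)
G = -1/48445 (G = -⅕/9689 = -⅕*1/9689 = -1/48445 ≈ -2.0642e-5)
(F - 31622) + G = (-69120 - 31622) - 1/48445 = -100742 - 1/48445 = -4880446191/48445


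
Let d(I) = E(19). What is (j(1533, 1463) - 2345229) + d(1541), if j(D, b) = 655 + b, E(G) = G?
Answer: -2343092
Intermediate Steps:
d(I) = 19
(j(1533, 1463) - 2345229) + d(1541) = ((655 + 1463) - 2345229) + 19 = (2118 - 2345229) + 19 = -2343111 + 19 = -2343092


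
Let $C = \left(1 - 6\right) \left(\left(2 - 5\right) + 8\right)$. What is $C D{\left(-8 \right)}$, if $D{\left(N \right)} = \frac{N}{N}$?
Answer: $-25$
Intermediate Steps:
$D{\left(N \right)} = 1$
$C = -25$ ($C = - 5 \left(\left(2 - 5\right) + 8\right) = - 5 \left(-3 + 8\right) = \left(-5\right) 5 = -25$)
$C D{\left(-8 \right)} = \left(-25\right) 1 = -25$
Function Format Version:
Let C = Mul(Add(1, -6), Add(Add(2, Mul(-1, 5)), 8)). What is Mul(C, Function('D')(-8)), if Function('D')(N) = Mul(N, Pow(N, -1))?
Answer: -25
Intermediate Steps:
Function('D')(N) = 1
C = -25 (C = Mul(-5, Add(Add(2, -5), 8)) = Mul(-5, Add(-3, 8)) = Mul(-5, 5) = -25)
Mul(C, Function('D')(-8)) = Mul(-25, 1) = -25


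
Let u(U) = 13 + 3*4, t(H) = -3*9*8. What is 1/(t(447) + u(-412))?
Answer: -1/191 ≈ -0.0052356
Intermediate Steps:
t(H) = -216 (t(H) = -27*8 = -216)
u(U) = 25 (u(U) = 13 + 12 = 25)
1/(t(447) + u(-412)) = 1/(-216 + 25) = 1/(-191) = -1/191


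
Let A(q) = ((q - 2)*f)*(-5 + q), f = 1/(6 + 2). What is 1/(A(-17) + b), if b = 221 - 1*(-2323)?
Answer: 4/10385 ≈ 0.00038517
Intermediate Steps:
b = 2544 (b = 221 + 2323 = 2544)
f = ⅛ (f = 1/8 = ⅛ ≈ 0.12500)
A(q) = (-5 + q)*(-¼ + q/8) (A(q) = ((q - 2)*(⅛))*(-5 + q) = ((-2 + q)*(⅛))*(-5 + q) = (-¼ + q/8)*(-5 + q) = (-5 + q)*(-¼ + q/8))
1/(A(-17) + b) = 1/((5/4 - 7/8*(-17) + (⅛)*(-17)²) + 2544) = 1/((5/4 + 119/8 + (⅛)*289) + 2544) = 1/((5/4 + 119/8 + 289/8) + 2544) = 1/(209/4 + 2544) = 1/(10385/4) = 4/10385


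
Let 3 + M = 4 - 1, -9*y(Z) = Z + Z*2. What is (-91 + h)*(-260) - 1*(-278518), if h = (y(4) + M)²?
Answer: 2715442/9 ≈ 3.0172e+5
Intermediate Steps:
y(Z) = -Z/3 (y(Z) = -(Z + Z*2)/9 = -(Z + 2*Z)/9 = -Z/3)
M = 0 (M = -3 + (4 - 1) = -3 + 3 = 0)
h = 16/9 (h = (-⅓*4 + 0)² = (-4/3 + 0)² = (-4/3)² = 16/9 ≈ 1.7778)
(-91 + h)*(-260) - 1*(-278518) = (-91 + 16/9)*(-260) - 1*(-278518) = -803/9*(-260) + 278518 = 208780/9 + 278518 = 2715442/9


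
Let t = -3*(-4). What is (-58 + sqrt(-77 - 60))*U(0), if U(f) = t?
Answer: -696 + 12*I*sqrt(137) ≈ -696.0 + 140.46*I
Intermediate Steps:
t = 12
U(f) = 12
(-58 + sqrt(-77 - 60))*U(0) = (-58 + sqrt(-77 - 60))*12 = (-58 + sqrt(-137))*12 = (-58 + I*sqrt(137))*12 = -696 + 12*I*sqrt(137)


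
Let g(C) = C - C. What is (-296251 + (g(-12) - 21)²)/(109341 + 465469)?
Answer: -29581/57481 ≈ -0.51462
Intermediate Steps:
g(C) = 0
(-296251 + (g(-12) - 21)²)/(109341 + 465469) = (-296251 + (0 - 21)²)/(109341 + 465469) = (-296251 + (-21)²)/574810 = (-296251 + 441)*(1/574810) = -295810*1/574810 = -29581/57481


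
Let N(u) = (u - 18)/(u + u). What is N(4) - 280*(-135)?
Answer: 151193/4 ≈ 37798.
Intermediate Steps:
N(u) = (-18 + u)/(2*u) (N(u) = (-18 + u)/((2*u)) = (-18 + u)*(1/(2*u)) = (-18 + u)/(2*u))
N(4) - 280*(-135) = (½)*(-18 + 4)/4 - 280*(-135) = (½)*(¼)*(-14) + 37800 = -7/4 + 37800 = 151193/4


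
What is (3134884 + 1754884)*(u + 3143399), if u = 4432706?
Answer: 37045395793640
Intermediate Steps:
(3134884 + 1754884)*(u + 3143399) = (3134884 + 1754884)*(4432706 + 3143399) = 4889768*7576105 = 37045395793640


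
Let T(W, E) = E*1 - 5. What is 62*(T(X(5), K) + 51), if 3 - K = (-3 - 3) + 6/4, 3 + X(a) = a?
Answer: 3317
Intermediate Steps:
X(a) = -3 + a
K = 15/2 (K = 3 - ((-3 - 3) + 6/4) = 3 - (-6 + 6*(¼)) = 3 - (-6 + 3/2) = 3 - 1*(-9/2) = 3 + 9/2 = 15/2 ≈ 7.5000)
T(W, E) = -5 + E (T(W, E) = E - 5 = -5 + E)
62*(T(X(5), K) + 51) = 62*((-5 + 15/2) + 51) = 62*(5/2 + 51) = 62*(107/2) = 3317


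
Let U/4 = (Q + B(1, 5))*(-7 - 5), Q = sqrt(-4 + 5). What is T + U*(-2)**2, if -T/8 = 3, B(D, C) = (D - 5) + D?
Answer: 360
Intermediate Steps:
B(D, C) = -5 + 2*D (B(D, C) = (-5 + D) + D = -5 + 2*D)
T = -24 (T = -8*3 = -24)
Q = 1 (Q = sqrt(1) = 1)
U = 96 (U = 4*((1 + (-5 + 2*1))*(-7 - 5)) = 4*((1 + (-5 + 2))*(-12)) = 4*((1 - 3)*(-12)) = 4*(-2*(-12)) = 4*24 = 96)
T + U*(-2)**2 = -24 + 96*(-2)**2 = -24 + 96*4 = -24 + 384 = 360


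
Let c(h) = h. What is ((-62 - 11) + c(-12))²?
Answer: 7225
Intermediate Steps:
((-62 - 11) + c(-12))² = ((-62 - 11) - 12)² = (-73 - 12)² = (-85)² = 7225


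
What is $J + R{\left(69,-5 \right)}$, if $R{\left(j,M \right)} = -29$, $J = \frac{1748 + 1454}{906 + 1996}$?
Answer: $- \frac{40478}{1451} \approx -27.897$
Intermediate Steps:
$J = \frac{1601}{1451}$ ($J = \frac{3202}{2902} = 3202 \cdot \frac{1}{2902} = \frac{1601}{1451} \approx 1.1034$)
$J + R{\left(69,-5 \right)} = \frac{1601}{1451} - 29 = - \frac{40478}{1451}$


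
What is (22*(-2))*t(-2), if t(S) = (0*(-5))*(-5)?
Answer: 0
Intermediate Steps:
t(S) = 0 (t(S) = 0*(-5) = 0)
(22*(-2))*t(-2) = (22*(-2))*0 = -44*0 = 0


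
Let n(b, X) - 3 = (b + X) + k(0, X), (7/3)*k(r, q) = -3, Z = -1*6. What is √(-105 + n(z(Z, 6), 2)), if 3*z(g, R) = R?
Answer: I*√4865/7 ≈ 9.9642*I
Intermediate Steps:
Z = -6
k(r, q) = -9/7 (k(r, q) = (3/7)*(-3) = -9/7)
z(g, R) = R/3
n(b, X) = 12/7 + X + b (n(b, X) = 3 + ((b + X) - 9/7) = 3 + ((X + b) - 9/7) = 3 + (-9/7 + X + b) = 12/7 + X + b)
√(-105 + n(z(Z, 6), 2)) = √(-105 + (12/7 + 2 + (⅓)*6)) = √(-105 + (12/7 + 2 + 2)) = √(-105 + 40/7) = √(-695/7) = I*√4865/7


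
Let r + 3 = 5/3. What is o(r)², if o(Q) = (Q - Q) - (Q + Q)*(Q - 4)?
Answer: 16384/81 ≈ 202.27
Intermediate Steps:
r = -4/3 (r = -3 + 5/3 = -4/3 ≈ -1.3333)
o(Q) = -2*Q*(-4 + Q) (o(Q) = 0 - 2*Q*(-4 + Q) = -2*Q*(-4 + Q))
o(r)² = (2*(-4/3)*(4 - 1*(-4/3)))² = (2*(-4/3)*(4 + 4/3))² = (2*(-4/3)*(16/3))² = (-128/9)² = 16384/81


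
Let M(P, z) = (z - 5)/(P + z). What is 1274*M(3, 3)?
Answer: -1274/3 ≈ -424.67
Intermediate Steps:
M(P, z) = (-5 + z)/(P + z)
1274*M(3, 3) = 1274*((-5 + 3)/(3 + 3)) = 1274*(-2/6) = 1274*((1/6)*(-2)) = 1274*(-1/3) = -1274/3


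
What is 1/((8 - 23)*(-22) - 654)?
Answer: -1/324 ≈ -0.0030864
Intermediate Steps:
1/((8 - 23)*(-22) - 654) = 1/(-15*(-22) - 654) = 1/(330 - 654) = 1/(-324) = -1/324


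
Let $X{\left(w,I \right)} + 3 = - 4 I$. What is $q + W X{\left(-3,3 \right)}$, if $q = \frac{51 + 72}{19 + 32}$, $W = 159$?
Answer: $- \frac{40504}{17} \approx -2382.6$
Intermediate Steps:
$X{\left(w,I \right)} = -3 - 4 I$
$q = \frac{41}{17}$ ($q = \frac{123}{51} = 123 \cdot \frac{1}{51} = \frac{41}{17} \approx 2.4118$)
$q + W X{\left(-3,3 \right)} = \frac{41}{17} + 159 \left(-3 - 12\right) = \frac{41}{17} + 159 \left(-15\right) = \frac{41}{17} - 2385 = - \frac{40504}{17}$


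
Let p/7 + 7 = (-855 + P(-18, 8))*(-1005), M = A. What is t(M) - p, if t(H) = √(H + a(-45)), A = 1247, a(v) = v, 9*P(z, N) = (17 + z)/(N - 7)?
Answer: -18046973/3 + √1202 ≈ -6.0156e+6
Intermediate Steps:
P(z, N) = (17 + z)/(9*(-7 + N)) (P(z, N) = ((17 + z)/(N - 7))/9 = ((17 + z)/(-7 + N))/9 = (17 + z)/(9*(-7 + N)))
M = 1247
t(H) = √(-45 + H) (t(H) = √(H - 45) = √(-45 + H))
p = 18046973/3 (p = -49 + 7*((-855 + (17 - 18)/(9*(-7 + 8)))*(-1005)) = -49 + 7*((-855 + (⅑)*(-1)/1)*(-1005)) = -49 + 7*((-855 + (⅑)*1*(-1))*(-1005)) = -49 + 7*((-855 - ⅑)*(-1005)) = -49 + 7*(-7696/9*(-1005)) = -49 + 7*(2578160/3) = -49 + 18047120/3 = 18046973/3 ≈ 6.0157e+6)
t(M) - p = √(-45 + 1247) - 1*18046973/3 = √1202 - 18046973/3 = -18046973/3 + √1202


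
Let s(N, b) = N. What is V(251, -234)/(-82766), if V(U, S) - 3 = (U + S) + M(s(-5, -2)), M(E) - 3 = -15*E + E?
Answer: -93/82766 ≈ -0.0011236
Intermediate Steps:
M(E) = 3 - 14*E (M(E) = 3 + (-15*E + E) = 3 - 14*E)
V(U, S) = 76 + S + U (V(U, S) = 3 + ((U + S) + (3 - 14*(-5))) = 3 + ((S + U) + (3 + 70)) = 3 + ((S + U) + 73) = 3 + (73 + S + U) = 76 + S + U)
V(251, -234)/(-82766) = (76 - 234 + 251)/(-82766) = 93*(-1/82766) = -93/82766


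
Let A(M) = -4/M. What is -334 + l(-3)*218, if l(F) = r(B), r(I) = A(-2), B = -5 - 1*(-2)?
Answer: 102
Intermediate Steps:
B = -3 (B = -5 + 2 = -3)
r(I) = 2 (r(I) = -4/(-2) = -4*(-½) = 2)
l(F) = 2
-334 + l(-3)*218 = -334 + 2*218 = -334 + 436 = 102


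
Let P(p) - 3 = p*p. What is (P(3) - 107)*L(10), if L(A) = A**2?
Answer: -9500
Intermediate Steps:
P(p) = 3 + p**2 (P(p) = 3 + p*p = 3 + p**2)
(P(3) - 107)*L(10) = ((3 + 3**2) - 107)*10**2 = ((3 + 9) - 107)*100 = (12 - 107)*100 = -95*100 = -9500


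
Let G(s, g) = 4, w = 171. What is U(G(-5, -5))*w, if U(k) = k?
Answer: 684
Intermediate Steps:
U(G(-5, -5))*w = 4*171 = 684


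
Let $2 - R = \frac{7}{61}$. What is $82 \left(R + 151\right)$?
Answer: $\frac{764732}{61} \approx 12537.0$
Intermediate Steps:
$R = \frac{115}{61}$ ($R = 2 - \frac{7}{61} = \frac{115}{61} \approx 1.8852$)
$82 \left(R + 151\right) = 82 \left(\frac{115}{61} + 151\right) = 82 \cdot \frac{9326}{61} = \frac{764732}{61}$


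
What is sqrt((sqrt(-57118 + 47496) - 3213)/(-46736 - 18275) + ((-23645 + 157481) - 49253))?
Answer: sqrt(357484347804886 - 65011*I*sqrt(9622))/65011 ≈ 290.83 - 2.594e-6*I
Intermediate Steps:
sqrt((sqrt(-57118 + 47496) - 3213)/(-46736 - 18275) + ((-23645 + 157481) - 49253)) = sqrt((sqrt(-9622) - 3213)/(-65011) + (133836 - 49253)) = sqrt((I*sqrt(9622) - 3213)*(-1/65011) + 84583) = sqrt((-3213 + I*sqrt(9622))*(-1/65011) + 84583) = sqrt((3213/65011 - I*sqrt(9622)/65011) + 84583) = sqrt(5498828626/65011 - I*sqrt(9622)/65011)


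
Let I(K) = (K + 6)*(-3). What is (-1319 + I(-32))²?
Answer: 1540081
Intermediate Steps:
I(K) = -18 - 3*K (I(K) = (6 + K)*(-3) = -18 - 3*K)
(-1319 + I(-32))² = (-1319 + (-18 - 3*(-32)))² = (-1319 + (-18 + 96))² = (-1319 + 78)² = (-1241)² = 1540081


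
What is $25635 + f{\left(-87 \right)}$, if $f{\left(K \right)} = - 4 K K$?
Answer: $-4641$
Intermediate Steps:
$f{\left(K \right)} = - 4 K^{2}$
$25635 + f{\left(-87 \right)} = 25635 - 4 \left(-87\right)^{2} = 25635 - 30276 = -4641$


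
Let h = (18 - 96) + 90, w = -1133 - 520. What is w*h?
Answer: -19836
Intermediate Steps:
w = -1653
h = 12 (h = -78 + 90 = 12)
w*h = -1653*12 = -19836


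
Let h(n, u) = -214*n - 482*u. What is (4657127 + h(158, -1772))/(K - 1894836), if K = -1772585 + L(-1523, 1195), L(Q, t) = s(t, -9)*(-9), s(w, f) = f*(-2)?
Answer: -5477419/3667583 ≈ -1.4935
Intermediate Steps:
h(n, u) = -482*u - 214*n
s(w, f) = -2*f
L(Q, t) = -162 (L(Q, t) = -2*(-9)*(-9) = 18*(-9) = -162)
K = -1772747 (K = -1772585 - 162 = -1772747)
(4657127 + h(158, -1772))/(K - 1894836) = (4657127 + (-482*(-1772) - 214*158))/(-1772747 - 1894836) = (4657127 + (854104 - 33812))/(-3667583) = (4657127 + 820292)*(-1/3667583) = 5477419*(-1/3667583) = -5477419/3667583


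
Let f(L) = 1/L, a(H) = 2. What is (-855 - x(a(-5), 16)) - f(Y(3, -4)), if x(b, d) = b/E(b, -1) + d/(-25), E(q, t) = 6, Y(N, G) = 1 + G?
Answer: -21359/25 ≈ -854.36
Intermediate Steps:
x(b, d) = -d/25 + b/6 (x(b, d) = b/6 + d/(-25) = b*(1/6) + d*(-1/25) = b/6 - d/25 = -d/25 + b/6)
(-855 - x(a(-5), 16)) - f(Y(3, -4)) = (-855 - (-1/25*16 + (1/6)*2)) - 1/(1 - 4) = (-855 - (-16/25 + 1/3)) - 1/(-3) = (-855 - 1*(-23/75)) - 1*(-1/3) = (-855 + 23/75) + 1/3 = -64102/75 + 1/3 = -21359/25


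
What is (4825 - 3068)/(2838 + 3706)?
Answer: 1757/6544 ≈ 0.26849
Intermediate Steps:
(4825 - 3068)/(2838 + 3706) = 1757/6544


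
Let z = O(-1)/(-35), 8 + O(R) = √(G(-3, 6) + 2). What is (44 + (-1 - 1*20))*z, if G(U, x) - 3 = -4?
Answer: 23/5 ≈ 4.6000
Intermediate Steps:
G(U, x) = -1 (G(U, x) = 3 - 4 = -1)
O(R) = -7 (O(R) = -8 + √(-1 + 2) = -8 + √1 = -8 + 1 = -7)
z = ⅕ (z = -7/(-35) = -7*(-1/35) = ⅕ ≈ 0.20000)
(44 + (-1 - 1*20))*z = (44 + (-1 - 1*20))*(⅕) = (44 + (-1 - 20))*(⅕) = (44 - 21)*(⅕) = 23*(⅕) = 23/5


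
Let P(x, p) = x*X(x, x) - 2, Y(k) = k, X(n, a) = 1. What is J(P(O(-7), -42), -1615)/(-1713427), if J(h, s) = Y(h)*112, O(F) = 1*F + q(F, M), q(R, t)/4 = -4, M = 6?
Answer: 2800/1713427 ≈ 0.0016342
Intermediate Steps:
q(R, t) = -16 (q(R, t) = 4*(-4) = -16)
O(F) = -16 + F (O(F) = 1*F - 16 = F - 16 = -16 + F)
P(x, p) = -2 + x (P(x, p) = x*1 - 2 = x - 2 = -2 + x)
J(h, s) = 112*h (J(h, s) = h*112 = 112*h)
J(P(O(-7), -42), -1615)/(-1713427) = (112*(-2 + (-16 - 7)))/(-1713427) = (112*(-2 - 23))*(-1/1713427) = (112*(-25))*(-1/1713427) = -2800*(-1/1713427) = 2800/1713427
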